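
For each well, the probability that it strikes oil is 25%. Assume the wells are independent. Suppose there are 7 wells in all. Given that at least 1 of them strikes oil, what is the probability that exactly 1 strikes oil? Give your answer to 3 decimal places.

X ~ Binomial(7, 0.25). Want P(X=1 | X≥1) = P(X=1) / P(X≥1).
P(X=1) = C(7,1)·0.25^1·0.75^6 = 0.31146
P(X≥1) = 1 − 0.13348 = 0.86652
Ratio = 0.31146 / 0.86652 = 0.35944

0.359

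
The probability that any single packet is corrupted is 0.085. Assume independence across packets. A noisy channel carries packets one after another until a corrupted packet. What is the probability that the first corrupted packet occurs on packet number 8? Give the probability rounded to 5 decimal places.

0.04564

Geometric (trials to first success), p = 0.085.
P(Y = 8) = (1−p)^7 · p = 0.53697 · 0.085 = 0.0456422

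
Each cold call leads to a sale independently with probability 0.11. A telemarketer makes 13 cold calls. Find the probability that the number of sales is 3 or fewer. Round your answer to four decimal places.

0.9536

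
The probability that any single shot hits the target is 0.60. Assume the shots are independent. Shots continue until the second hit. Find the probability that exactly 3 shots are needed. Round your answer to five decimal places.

0.28800

Y = trial on which the second success occurs; negative binomial, r=2, p=0.60.
P(Y=3) = C(2,1) · p^2 · (1−p)^1
= 2 · 0.36 · 0.4 = 0.2880000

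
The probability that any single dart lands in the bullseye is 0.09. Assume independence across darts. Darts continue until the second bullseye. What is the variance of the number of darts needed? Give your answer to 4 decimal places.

224.6914

Y = total darts until the second success; negative binomial with r=2, p=0.09.
Var(Y) = r(1−p)/p² = 2·0.91 / 0.09² = 224.691358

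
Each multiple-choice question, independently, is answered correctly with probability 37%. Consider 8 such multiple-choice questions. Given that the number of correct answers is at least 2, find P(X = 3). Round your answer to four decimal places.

0.3279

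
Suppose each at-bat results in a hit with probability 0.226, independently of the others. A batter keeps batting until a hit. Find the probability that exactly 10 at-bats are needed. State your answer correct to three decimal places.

Geometric (trials to first success), p = 0.226.
P(Y = 10) = (1−p)^9 · p = 0.099694 · 0.226 = 0.02253

0.023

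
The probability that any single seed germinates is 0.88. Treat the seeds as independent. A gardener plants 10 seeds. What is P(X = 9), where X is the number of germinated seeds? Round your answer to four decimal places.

0.3798

X ~ Binomial(n=10, p=0.88).
P(X=9) = C(10,9) · p^9 · (1−p)^1
= 10 · 0.31648 · 0.12 = 0.379774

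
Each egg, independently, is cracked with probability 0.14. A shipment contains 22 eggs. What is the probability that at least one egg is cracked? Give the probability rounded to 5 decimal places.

0.96378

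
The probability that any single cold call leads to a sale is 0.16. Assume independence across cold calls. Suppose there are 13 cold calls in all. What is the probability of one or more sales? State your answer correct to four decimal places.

0.8963

P(at least one) = 1 − P(none) = 1 − (1 − 0.16)^13
= 1 − 0.103665 = 0.896335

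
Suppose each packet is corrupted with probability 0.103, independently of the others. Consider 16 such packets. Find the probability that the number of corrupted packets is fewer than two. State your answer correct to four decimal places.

0.4984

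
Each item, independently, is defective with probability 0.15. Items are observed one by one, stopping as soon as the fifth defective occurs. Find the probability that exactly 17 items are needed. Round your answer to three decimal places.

Y = trial on which the fifth success occurs; negative binomial, r=5, p=0.15.
P(Y=17) = C(16,4) · p^5 · (1−p)^12
= 1820 · 7.5937e-05 · 0.14224 = 0.01966

0.020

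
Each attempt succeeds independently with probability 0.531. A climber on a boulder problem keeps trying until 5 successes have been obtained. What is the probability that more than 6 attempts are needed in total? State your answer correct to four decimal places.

Needing more than 6 attempts ⇔ fewer than 5 successes in the first 6. With X ~ Binomial(6, 0.531), P(Y > 6) = P(X ≤ 4).
  k=0: C(6,0)·0.531^0·0.469^6 = 0.010642
  k=1: C(6,1)·0.531^1·0.469^5 = 0.072295
  k=2: C(6,2)·0.531^2·0.469^4 = 0.204631
  k=3: C(6,3)·0.531^3·0.469^3 = 0.308910
  k=4: C(6,4)·0.531^4·0.469^2 = 0.262310
P(X ≤ 4) = 0.858789

0.8588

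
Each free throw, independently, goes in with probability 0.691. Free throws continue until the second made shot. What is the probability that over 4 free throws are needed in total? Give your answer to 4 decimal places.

0.0907

Needing more than 4 free throws ⇔ fewer than 2 successes in the first 4. With X ~ Binomial(4, 0.691), P(Y > 4) = P(X ≤ 1).
  k=0: C(4,0)·0.691^0·0.309^4 = 0.009117
  k=1: C(4,1)·0.691^1·0.309^3 = 0.081548
P(X ≤ 1) = 0.090665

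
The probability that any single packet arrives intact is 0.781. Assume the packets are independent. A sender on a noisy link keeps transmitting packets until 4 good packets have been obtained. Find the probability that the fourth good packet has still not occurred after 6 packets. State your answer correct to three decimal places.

Needing more than 6 packets ⇔ fewer than 4 successes in the first 6. With X ~ Binomial(6, 0.781), P(Y > 6) = P(X ≤ 3).
  k=0: C(6,0)·0.781^0·0.219^6 = 0.00011
  k=1: C(6,1)·0.781^1·0.219^5 = 0.00236
  k=2: C(6,2)·0.781^2·0.219^4 = 0.02105
  k=3: C(6,3)·0.781^3·0.219^3 = 0.10007
P(X ≤ 3) = 0.12359

0.124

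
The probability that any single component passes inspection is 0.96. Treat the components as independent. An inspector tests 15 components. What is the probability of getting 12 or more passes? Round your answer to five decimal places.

0.99755

X ~ Binomial(15, 0.96); P(X ≥ 12) = Σ C(15,k) p^k (1−p)^(15−k) over k:
  k=12: C(15,12)·0.96^12·0.04^3 = 0.0178421
  k=13: C(15,13)·0.96^13·0.04^2 = 0.0988178
  k=14: C(15,14)·0.96^14·0.04^1 = 0.3388040
  k=15: C(15,15)·0.96^15·0.04^0 = 0.5420864
Total = 0.9975503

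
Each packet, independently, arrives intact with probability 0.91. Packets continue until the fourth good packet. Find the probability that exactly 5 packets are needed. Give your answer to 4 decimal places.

Y = trial on which the fourth success occurs; negative binomial, r=4, p=0.91.
P(Y=5) = C(4,3) · p^4 · (1−p)^1
= 4 · 0.68575 · 0.09 = 0.246870

0.2469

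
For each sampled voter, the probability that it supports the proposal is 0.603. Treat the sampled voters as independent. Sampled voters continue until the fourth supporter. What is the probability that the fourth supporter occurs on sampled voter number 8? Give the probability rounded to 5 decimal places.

Y = trial on which the fourth success occurs; negative binomial, r=4, p=0.603.
P(Y=8) = C(7,3) · p^4 · (1−p)^4
= 35 · 0.13221 · 0.024841 = 0.1149474

0.11495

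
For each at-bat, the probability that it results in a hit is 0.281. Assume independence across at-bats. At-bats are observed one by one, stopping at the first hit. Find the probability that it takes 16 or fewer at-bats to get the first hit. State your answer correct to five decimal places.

0.99490

Y = number of at-bats to the first success; geometric, p = 0.281.
P(Y ≤ 16) = 1 − (1−p)^16 = 1 − 0.0051011 = 0.9948989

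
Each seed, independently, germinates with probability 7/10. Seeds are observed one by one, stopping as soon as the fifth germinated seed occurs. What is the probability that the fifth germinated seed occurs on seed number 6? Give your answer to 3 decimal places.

Y = trial on which the fifth success occurs; negative binomial, r=5, p=0.70.
P(Y=6) = C(5,4) · p^5 · (1−p)^1
= 5 · 0.16807 · 0.3 = 0.25211

0.252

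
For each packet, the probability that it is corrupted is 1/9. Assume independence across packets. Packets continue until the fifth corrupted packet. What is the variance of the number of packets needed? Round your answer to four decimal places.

360.0000

Y = total packets until the fifth success; negative binomial with r=5, p=0.111111.
Var(Y) = r(1−p)/p² = 5·0.888889 / 0.111111² = 360.000000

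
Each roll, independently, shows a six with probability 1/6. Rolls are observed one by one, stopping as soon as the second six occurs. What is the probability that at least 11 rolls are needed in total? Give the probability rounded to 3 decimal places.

Needing more than 10 rolls ⇔ fewer than 2 successes in the first 10. With X ~ Binomial(10, 0.166667), P(Y > 10) = P(X ≤ 1).
  k=0: C(10,0)·0.166667^0·0.833333^10 = 0.16151
  k=1: C(10,1)·0.166667^1·0.833333^9 = 0.32301
P(X ≤ 1) = 0.48452

0.485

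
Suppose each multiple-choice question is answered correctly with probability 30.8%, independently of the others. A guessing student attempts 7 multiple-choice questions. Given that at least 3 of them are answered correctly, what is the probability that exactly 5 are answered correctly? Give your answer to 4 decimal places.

X ~ Binomial(7, 0.308). Want P(X=5 | X≥3) = P(X=5) / P(X≥3).
P(X=5) = C(7,5)·0.308^5·0.692^2 = 0.027873
P(X≥3) = 1 − 0.075988 − 0.236747 − 0.316119 = 0.371146
Ratio = 0.027873 / 0.371146 = 0.075100

0.0751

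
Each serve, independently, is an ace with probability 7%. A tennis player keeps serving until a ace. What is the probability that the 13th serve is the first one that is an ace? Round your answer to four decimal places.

Geometric (trials to first success), p = 0.07.
P(Y = 13) = (1−p)^12 · p = 0.4186 · 0.07 = 0.029302

0.0293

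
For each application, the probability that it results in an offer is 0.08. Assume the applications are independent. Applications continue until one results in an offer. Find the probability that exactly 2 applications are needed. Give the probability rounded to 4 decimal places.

0.0736

Geometric (trials to first success), p = 0.08.
P(Y = 2) = (1−p)^1 · p = 0.92 · 0.08 = 0.073600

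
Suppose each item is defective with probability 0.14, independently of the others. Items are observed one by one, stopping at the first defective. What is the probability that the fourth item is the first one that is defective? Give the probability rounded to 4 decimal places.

0.0890

Geometric (trials to first success), p = 0.14.
P(Y = 4) = (1−p)^3 · p = 0.63606 · 0.14 = 0.089048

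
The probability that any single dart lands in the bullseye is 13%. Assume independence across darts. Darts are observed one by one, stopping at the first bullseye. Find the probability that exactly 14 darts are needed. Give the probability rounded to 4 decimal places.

0.0213

Geometric (trials to first success), p = 0.13.
P(Y = 14) = (1−p)^13 · p = 0.16359 · 0.13 = 0.021266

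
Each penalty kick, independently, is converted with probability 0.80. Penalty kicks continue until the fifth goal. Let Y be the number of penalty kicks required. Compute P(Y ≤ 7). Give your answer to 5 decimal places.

Finishing within 7 penalty kicks ⇔ at least 5 successes in the first 7. With X ~ Binomial(7, 0.80), P(Y ≤ 7) = 1 − P(X ≤ 4).
  k=0: C(7,0)·0.80^0·0.20^7 = 0.0000128
  k=1: C(7,1)·0.80^1·0.20^6 = 0.0003584
  k=2: C(7,2)·0.80^2·0.20^5 = 0.0043008
  k=3: C(7,3)·0.80^3·0.20^4 = 0.0286720
  k=4: C(7,4)·0.80^4·0.20^3 = 0.1146880
1 − 0.1480320 = 0.8519680

0.85197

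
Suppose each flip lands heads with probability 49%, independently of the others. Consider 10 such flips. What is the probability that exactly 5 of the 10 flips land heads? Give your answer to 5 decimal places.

X ~ Binomial(n=10, p=0.49).
P(X=5) = C(10,5) · p^5 · (1−p)^5
= 252 · 0.028248 · 0.034503 = 0.2456020

0.24560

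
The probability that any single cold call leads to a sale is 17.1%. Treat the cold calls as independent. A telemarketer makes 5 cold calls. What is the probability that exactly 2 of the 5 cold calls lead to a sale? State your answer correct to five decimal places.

X ~ Binomial(n=5, p=0.171).
P(X=2) = C(5,2) · p^2 · (1−p)^3
= 10 · 0.029241 · 0.56972 = 0.1665926

0.16659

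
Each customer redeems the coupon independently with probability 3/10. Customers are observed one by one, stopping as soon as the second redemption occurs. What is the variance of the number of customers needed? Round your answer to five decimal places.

15.55556

Y = total customers until the second success; negative binomial with r=2, p=0.30.
Var(Y) = r(1−p)/p² = 2·0.70 / 0.30² = 15.5555556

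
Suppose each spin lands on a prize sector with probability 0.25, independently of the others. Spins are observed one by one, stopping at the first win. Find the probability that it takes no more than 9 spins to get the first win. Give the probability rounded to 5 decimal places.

Y = number of spins to the first success; geometric, p = 0.25.
P(Y ≤ 9) = 1 − (1−p)^9 = 1 − 0.0750847 = 0.9249153

0.92492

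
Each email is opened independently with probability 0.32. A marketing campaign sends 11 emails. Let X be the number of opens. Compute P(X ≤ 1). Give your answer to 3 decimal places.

X ~ Binomial(11, 0.32); P(X ≤ 1) = Σ C(11,k) p^k (1−p)^(11−k) over k:
  k=0: C(11,0)·0.32^0·0.68^11 = 0.01437
  k=1: C(11,1)·0.32^1·0.68^10 = 0.07441
Total = 0.08878

0.089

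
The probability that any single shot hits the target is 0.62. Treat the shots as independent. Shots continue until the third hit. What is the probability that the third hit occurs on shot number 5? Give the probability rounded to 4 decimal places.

0.2065

Y = trial on which the third success occurs; negative binomial, r=3, p=0.62.
P(Y=5) = C(4,2) · p^3 · (1−p)^2
= 6 · 0.23833 · 0.1444 = 0.206487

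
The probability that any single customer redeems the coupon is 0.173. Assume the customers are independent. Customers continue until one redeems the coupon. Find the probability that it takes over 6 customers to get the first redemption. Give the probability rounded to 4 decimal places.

0.3199

Y = number of customers to the first success; geometric, p = 0.173.
P(Y > 6) = P(first 6 all fail) = (1−p)^6 = 0.319914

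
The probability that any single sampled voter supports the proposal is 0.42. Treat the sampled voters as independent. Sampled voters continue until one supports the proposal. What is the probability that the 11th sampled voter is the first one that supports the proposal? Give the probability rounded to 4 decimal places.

Geometric (trials to first success), p = 0.42.
P(Y = 11) = (1−p)^10 · p = 0.004308 · 0.42 = 0.001809

0.0018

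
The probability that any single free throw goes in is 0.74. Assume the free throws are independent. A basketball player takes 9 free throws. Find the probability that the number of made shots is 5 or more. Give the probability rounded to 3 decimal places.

0.943

X ~ Binomial(9, 0.74); P(X ≥ 5) = Σ C(9,k) p^k (1−p)^(9−k) over k:
  k=5: C(9,5)·0.74^5·0.26^4 = 0.12777
  k=6: C(9,6)·0.74^6·0.26^3 = 0.24243
  k=7: C(9,7)·0.74^7·0.26^2 = 0.29571
  k=8: C(9,8)·0.74^8·0.26^1 = 0.21041
  k=9: C(9,9)·0.74^9·0.26^0 = 0.06654
Total = 0.94287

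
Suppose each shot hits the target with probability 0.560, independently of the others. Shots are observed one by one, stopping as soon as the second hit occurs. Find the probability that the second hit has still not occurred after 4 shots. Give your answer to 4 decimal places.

0.2283

Needing more than 4 shots ⇔ fewer than 2 successes in the first 4. With X ~ Binomial(4, 0.56), P(Y > 4) = P(X ≤ 1).
  k=0: C(4,0)·0.56^0·0.44^4 = 0.037481
  k=1: C(4,1)·0.56^1·0.44^3 = 0.190812
P(X ≤ 1) = 0.228293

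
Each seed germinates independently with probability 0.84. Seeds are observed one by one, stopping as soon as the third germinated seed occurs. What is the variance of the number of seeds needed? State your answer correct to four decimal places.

0.6803

Y = total seeds until the third success; negative binomial with r=3, p=0.84.
Var(Y) = r(1−p)/p² = 3·0.16 / 0.84² = 0.680272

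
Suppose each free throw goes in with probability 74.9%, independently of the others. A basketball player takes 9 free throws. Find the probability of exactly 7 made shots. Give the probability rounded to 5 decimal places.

X ~ Binomial(n=9, p=0.749).
P(X=7) = C(9,7) · p^7 · (1−p)^2
= 36 · 0.13224 · 0.063001 = 0.2999319

0.29993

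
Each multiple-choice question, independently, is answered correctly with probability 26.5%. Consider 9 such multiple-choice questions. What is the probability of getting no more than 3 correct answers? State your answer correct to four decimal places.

0.8052

X ~ Binomial(9, 0.265); P(X ≤ 3) = Σ C(9,k) p^k (1−p)^(9−k) over k:
  k=0: C(9,0)·0.265^0·0.735^9 = 0.062602
  k=1: C(9,1)·0.265^1·0.735^8 = 0.203136
  k=2: C(9,2)·0.265^2·0.735^7 = 0.292958
  k=3: C(9,3)·0.265^3·0.735^6 = 0.246457
Total = 0.805153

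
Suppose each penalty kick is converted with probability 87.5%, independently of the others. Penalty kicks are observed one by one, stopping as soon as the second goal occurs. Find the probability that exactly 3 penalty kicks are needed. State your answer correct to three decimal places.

Y = trial on which the second success occurs; negative binomial, r=2, p=0.875.
P(Y=3) = C(2,1) · p^2 · (1−p)^1
= 2 · 0.76562 · 0.125 = 0.19141

0.191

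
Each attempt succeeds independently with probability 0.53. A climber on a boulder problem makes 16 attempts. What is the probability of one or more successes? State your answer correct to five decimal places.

P(at least one) = 1 − P(none) = 1 − (1 − 0.53)^16
= 1 − 0.0000057 = 0.9999943

0.99999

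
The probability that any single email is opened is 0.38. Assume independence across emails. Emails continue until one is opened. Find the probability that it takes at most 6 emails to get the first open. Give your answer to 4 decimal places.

Y = number of emails to the first success; geometric, p = 0.38.
P(Y ≤ 6) = 1 − (1−p)^6 = 1 − 0.056800 = 0.943200

0.9432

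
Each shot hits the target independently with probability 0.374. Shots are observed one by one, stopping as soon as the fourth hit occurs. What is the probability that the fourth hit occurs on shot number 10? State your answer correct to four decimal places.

0.0989

Y = trial on which the fourth success occurs; negative binomial, r=4, p=0.374.
P(Y=10) = C(9,3) · p^4 · (1−p)^6
= 84 · 0.019565 · 0.060179 = 0.098904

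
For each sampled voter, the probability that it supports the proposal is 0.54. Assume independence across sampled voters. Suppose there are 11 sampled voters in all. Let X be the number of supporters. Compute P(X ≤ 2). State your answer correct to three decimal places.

X ~ Binomial(11, 0.54); P(X ≤ 2) = Σ C(11,k) p^k (1−p)^(11−k) over k:
  k=0: C(11,0)·0.54^0·0.46^11 = 0.00020
  k=1: C(11,1)·0.54^1·0.46^10 = 0.00252
  k=2: C(11,2)·0.54^2·0.46^9 = 0.01479
Total = 0.01751

0.018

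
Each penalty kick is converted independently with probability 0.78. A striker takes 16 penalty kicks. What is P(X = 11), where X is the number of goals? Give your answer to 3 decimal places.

X ~ Binomial(n=16, p=0.78).
P(X=11) = C(16,11) · p^11 · (1−p)^5
= 4368 · 0.065019 · 0.00051536 = 0.14636

0.146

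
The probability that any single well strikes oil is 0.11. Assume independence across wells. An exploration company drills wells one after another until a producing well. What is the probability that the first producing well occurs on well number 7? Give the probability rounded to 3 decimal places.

Geometric (trials to first success), p = 0.11.
P(Y = 7) = (1−p)^6 · p = 0.49698 · 0.11 = 0.05467

0.055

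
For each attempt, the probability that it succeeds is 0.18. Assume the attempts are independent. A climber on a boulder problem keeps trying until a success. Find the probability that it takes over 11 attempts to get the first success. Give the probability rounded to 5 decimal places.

0.11271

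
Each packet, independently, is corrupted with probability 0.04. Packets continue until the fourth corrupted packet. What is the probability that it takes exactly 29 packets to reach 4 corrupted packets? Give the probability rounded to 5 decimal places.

0.00302

Y = trial on which the fourth success occurs; negative binomial, r=4, p=0.04.
P(Y=29) = C(28,3) · p^4 · (1−p)^25
= 3276 · 2.56e-06 · 0.3604 = 0.0030225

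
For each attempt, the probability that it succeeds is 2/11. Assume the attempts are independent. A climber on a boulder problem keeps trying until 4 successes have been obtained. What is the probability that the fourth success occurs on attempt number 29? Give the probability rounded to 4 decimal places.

0.0237

Y = trial on which the fourth success occurs; negative binomial, r=4, p=0.181818.
P(Y=29) = C(28,3) · p^4 · (1−p)^25
= 3276 · 0.0010928 · 0.0066259 = 0.023721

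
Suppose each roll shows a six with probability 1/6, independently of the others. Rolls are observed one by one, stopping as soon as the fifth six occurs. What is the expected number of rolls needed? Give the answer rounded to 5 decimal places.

30.00000

Y = total rolls until the fifth success; negative binomial with r=5, p=0.166667.
E[Y] = r / p = 5 / 0.166667 = 30.0000000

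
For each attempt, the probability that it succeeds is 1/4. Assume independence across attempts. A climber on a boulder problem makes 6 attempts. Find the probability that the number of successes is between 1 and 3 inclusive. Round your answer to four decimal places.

0.7844

X ~ Binomial(6, 0.25); P(1 ≤ X ≤ 3) = Σ C(6,k) p^k (1−p)^(6−k) over k:
  k=1: C(6,1)·0.25^1·0.75^5 = 0.355957
  k=2: C(6,2)·0.25^2·0.75^4 = 0.296631
  k=3: C(6,3)·0.25^3·0.75^3 = 0.131836
Total = 0.784424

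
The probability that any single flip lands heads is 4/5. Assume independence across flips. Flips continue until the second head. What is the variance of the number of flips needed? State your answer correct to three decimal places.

Y = total flips until the second success; negative binomial with r=2, p=0.80.
Var(Y) = r(1−p)/p² = 2·0.20 / 0.80² = 0.62500

0.625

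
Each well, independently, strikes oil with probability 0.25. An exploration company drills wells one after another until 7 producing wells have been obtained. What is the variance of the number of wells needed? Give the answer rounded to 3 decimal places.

84.000

Y = total wells until the seventh success; negative binomial with r=7, p=0.25.
Var(Y) = r(1−p)/p² = 7·0.75 / 0.25² = 84.00000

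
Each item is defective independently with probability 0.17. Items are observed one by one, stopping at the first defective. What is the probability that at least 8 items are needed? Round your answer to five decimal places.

0.27136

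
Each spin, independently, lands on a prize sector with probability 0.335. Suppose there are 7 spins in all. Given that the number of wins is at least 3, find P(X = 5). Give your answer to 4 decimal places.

0.0904

X ~ Binomial(7, 0.335). Want P(X=5 | X≥3) = P(X=5) / P(X≥3).
P(X=5) = C(7,5)·0.335^5·0.665^2 = 0.039182
P(X≥3) = 1 − 0.057511 − 0.202802 − 0.306491 = 0.433196
Ratio = 0.039182 / 0.433196 = 0.090449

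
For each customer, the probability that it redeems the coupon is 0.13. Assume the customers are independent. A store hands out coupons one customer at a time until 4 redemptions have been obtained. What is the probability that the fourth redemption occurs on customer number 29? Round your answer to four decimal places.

Y = trial on which the fourth success occurs; negative binomial, r=4, p=0.13.
P(Y=29) = C(28,3) · p^4 · (1−p)^25
= 3276 · 0.00028561 · 0.03076 = 0.028781

0.0288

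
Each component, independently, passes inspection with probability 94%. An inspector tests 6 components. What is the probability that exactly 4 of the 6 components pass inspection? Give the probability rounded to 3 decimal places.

0.042

X ~ Binomial(n=6, p=0.94).
P(X=4) = C(6,4) · p^4 · (1−p)^2
= 15 · 0.78075 · 0.0036 = 0.04216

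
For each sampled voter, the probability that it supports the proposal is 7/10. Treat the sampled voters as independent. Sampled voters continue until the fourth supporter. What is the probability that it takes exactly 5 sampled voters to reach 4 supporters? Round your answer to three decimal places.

Y = trial on which the fourth success occurs; negative binomial, r=4, p=0.70.
P(Y=5) = C(4,3) · p^4 · (1−p)^1
= 4 · 0.2401 · 0.3 = 0.28812

0.288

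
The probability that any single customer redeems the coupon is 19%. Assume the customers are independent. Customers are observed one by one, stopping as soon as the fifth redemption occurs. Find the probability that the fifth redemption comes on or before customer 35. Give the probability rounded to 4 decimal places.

Finishing within 35 customers ⇔ at least 5 successes in the first 35. With X ~ Binomial(35, 0.19), P(Y ≤ 35) = 1 − P(X ≤ 4).
  k=0: C(35,0)·0.19^0·0.81^35 = 0.000627
  k=1: C(35,1)·0.19^1·0.81^34 = 0.005144
  k=2: C(35,2)·0.19^2·0.81^33 = 0.020513
  k=3: C(35,3)·0.19^3·0.81^32 = 0.052929
  k=4: C(35,4)·0.19^4·0.81^31 = 0.099323
1 − 0.178535 = 0.821465

0.8215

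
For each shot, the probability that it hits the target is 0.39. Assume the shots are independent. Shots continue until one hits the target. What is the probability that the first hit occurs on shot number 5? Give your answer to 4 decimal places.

0.0540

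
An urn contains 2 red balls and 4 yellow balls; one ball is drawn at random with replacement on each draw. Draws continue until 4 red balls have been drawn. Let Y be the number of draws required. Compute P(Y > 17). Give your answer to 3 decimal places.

0.130

Needing more than 17 draws ⇔ fewer than 4 successes in the first 17. With X ~ Binomial(17, 0.333333), P(Y > 17) = P(X ≤ 3).
  k=0: C(17,0)·0.333333^0·0.666667^17 = 0.00101
  k=1: C(17,1)·0.333333^1·0.666667^16 = 0.00863
  k=2: C(17,2)·0.333333^2·0.666667^15 = 0.03451
  k=3: C(17,3)·0.333333^3·0.666667^14 = 0.08627
P(X ≤ 3) = 0.13042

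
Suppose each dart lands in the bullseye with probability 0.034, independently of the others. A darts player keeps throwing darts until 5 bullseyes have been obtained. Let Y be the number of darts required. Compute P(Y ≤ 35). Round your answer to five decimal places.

0.00630

Finishing within 35 darts ⇔ at least 5 successes in the first 35. With X ~ Binomial(35, 0.034), P(Y ≤ 35) = 1 − P(X ≤ 4).
  k=0: C(35,0)·0.034^0·0.966^35 = 0.2979884
  k=1: C(35,1)·0.034^1·0.966^34 = 0.3670872
  k=2: C(35,2)·0.034^2·0.966^33 = 0.2196443
  k=3: C(35,3)·0.034^3·0.966^32 = 0.0850383
  k=4: C(35,4)·0.034^4·0.966^31 = 0.0239445
1 − 0.9937028 = 0.0062972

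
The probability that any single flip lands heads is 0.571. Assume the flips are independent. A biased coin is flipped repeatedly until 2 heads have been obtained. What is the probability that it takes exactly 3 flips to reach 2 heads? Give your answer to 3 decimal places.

0.280

Y = trial on which the second success occurs; negative binomial, r=2, p=0.571.
P(Y=3) = C(2,1) · p^2 · (1−p)^1
= 2 · 0.32604 · 0.429 = 0.27974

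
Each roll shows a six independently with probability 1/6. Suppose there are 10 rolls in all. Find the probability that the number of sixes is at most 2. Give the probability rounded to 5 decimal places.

0.77523

X ~ Binomial(10, 0.166667); P(X ≤ 2) = Σ C(10,k) p^k (1−p)^(10−k) over k:
  k=0: C(10,0)·0.166667^0·0.833333^10 = 0.1615056
  k=1: C(10,1)·0.166667^1·0.833333^9 = 0.3230112
  k=2: C(10,2)·0.166667^2·0.833333^8 = 0.2907100
Total = 0.7752268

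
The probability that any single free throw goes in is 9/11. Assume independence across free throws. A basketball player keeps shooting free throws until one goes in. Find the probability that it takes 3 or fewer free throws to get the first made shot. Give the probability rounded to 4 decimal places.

Y = number of free throws to the first success; geometric, p = 0.818182.
P(Y ≤ 3) = 1 − (1−p)^3 = 1 − 0.006011 = 0.993989

0.9940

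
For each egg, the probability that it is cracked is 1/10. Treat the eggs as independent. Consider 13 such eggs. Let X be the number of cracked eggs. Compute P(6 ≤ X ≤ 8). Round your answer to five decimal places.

0.00092

X ~ Binomial(13, 0.10); P(6 ≤ X ≤ 8) = Σ C(13,k) p^k (1−p)^(13−k) over k:
  k=6: C(13,6)·0.10^6·0.90^7 = 0.0008208
  k=7: C(13,7)·0.10^7·0.90^6 = 0.0000912
  k=8: C(13,8)·0.10^8·0.90^5 = 0.0000076
Total = 0.0009196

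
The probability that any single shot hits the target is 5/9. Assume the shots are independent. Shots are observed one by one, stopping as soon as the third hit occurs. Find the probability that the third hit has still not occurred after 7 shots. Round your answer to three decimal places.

0.146

Needing more than 7 shots ⇔ fewer than 3 successes in the first 7. With X ~ Binomial(7, 0.555556), P(Y > 7) = P(X ≤ 2).
  k=0: C(7,0)·0.555556^0·0.444444^7 = 0.00343
  k=1: C(7,1)·0.555556^1·0.444444^6 = 0.02997
  k=2: C(7,2)·0.555556^2·0.444444^5 = 0.11240
P(X ≤ 2) = 0.14580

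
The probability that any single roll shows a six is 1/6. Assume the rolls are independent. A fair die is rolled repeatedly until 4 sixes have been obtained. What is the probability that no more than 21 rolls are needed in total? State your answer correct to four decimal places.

Finishing within 21 rolls ⇔ at least 4 successes in the first 21. With X ~ Binomial(21, 0.166667), P(Y ≤ 21) = 1 − P(X ≤ 3).
  k=0: C(21,0)·0.166667^0·0.833333^21 = 0.021737
  k=1: C(21,1)·0.166667^1·0.833333^20 = 0.091294
  k=2: C(21,2)·0.166667^2·0.833333^19 = 0.182588
  k=3: C(21,3)·0.166667^3·0.833333^18 = 0.231279
1 − 0.526898 = 0.473102

0.4731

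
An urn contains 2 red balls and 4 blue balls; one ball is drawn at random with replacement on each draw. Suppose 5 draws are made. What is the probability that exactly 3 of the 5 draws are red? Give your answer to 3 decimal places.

0.165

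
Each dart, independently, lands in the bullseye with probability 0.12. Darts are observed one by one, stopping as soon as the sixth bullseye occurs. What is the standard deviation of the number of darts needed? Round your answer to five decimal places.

Y = total darts until the sixth success; negative binomial with r=6, p=0.12.
SD(Y) = √[r(1−p)/p²] = √(366.6666667) = 19.1485422

19.14854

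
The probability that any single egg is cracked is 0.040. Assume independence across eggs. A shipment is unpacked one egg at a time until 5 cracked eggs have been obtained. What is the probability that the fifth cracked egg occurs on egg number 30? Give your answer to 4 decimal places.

0.0009

Y = trial on which the fifth success occurs; negative binomial, r=5, p=0.04.
P(Y=30) = C(29,4) · p^5 · (1−p)^25
= 23751 · 1.024e-07 · 0.3604 = 0.000877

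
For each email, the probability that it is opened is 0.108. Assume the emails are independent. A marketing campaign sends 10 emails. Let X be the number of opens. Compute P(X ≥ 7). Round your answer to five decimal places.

X ~ Binomial(10, 0.108); P(X ≥ 7) = Σ C(10,k) p^k (1−p)^(10−k) over k:
  k=7: C(10,7)·0.108^7·0.892^3 = 0.0000146
  k=8: C(10,8)·0.108^8·0.892^2 = 0.0000007
  k=9: C(10,9)·0.108^9·0.892^1 = 0.0000000
  k=10: C(10,10)·0.108^10·0.892^0 = 0.0000000
Total = 0.0000153

0.00002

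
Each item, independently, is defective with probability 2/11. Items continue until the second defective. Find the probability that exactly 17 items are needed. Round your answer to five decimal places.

Y = trial on which the second success occurs; negative binomial, r=2, p=0.181818.
P(Y=17) = C(16,1) · p^2 · (1−p)^15
= 16 · 0.033058 · 0.049289 = 0.0260701

0.02607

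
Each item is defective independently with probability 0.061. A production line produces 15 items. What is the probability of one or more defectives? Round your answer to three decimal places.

P(at least one) = 1 − P(none) = 1 − (1 − 0.061)^15
= 1 − 0.38903 = 0.61097

0.611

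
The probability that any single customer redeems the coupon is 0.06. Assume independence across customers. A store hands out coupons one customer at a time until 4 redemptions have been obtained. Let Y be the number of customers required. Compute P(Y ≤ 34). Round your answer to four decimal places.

0.1446

Finishing within 34 customers ⇔ at least 4 successes in the first 34. With X ~ Binomial(34, 0.06), P(Y ≤ 34) = 1 − P(X ≤ 3).
  k=0: C(34,0)·0.06^0·0.94^34 = 0.121996
  k=1: C(34,1)·0.06^1·0.94^33 = 0.264758
  k=2: C(34,2)·0.06^2·0.94^32 = 0.278841
  k=3: C(34,3)·0.06^3·0.94^31 = 0.189849
1 − 0.855445 = 0.144555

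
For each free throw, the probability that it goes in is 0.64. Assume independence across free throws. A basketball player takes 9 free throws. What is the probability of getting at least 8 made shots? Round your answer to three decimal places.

X ~ Binomial(9, 0.64); P(X ≥ 8) = Σ C(9,k) p^k (1−p)^(9−k) over k:
  k=8: C(9,8)·0.64^8·0.36^1 = 0.09120
  k=9: C(9,9)·0.64^9·0.36^0 = 0.01801
Total = 0.10921

0.109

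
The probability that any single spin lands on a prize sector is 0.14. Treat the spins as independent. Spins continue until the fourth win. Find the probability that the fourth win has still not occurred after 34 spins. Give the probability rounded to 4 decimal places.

0.2799

Needing more than 34 spins ⇔ fewer than 4 successes in the first 34. With X ~ Binomial(34, 0.14), P(Y > 34) = P(X ≤ 3).
  k=0: C(34,0)·0.14^0·0.86^34 = 0.005929
  k=1: C(34,1)·0.14^1·0.86^33 = 0.032814
  k=2: C(34,2)·0.14^2·0.86^32 = 0.088139
  k=3: C(34,3)·0.14^3·0.86^31 = 0.153048
P(X ≤ 3) = 0.279930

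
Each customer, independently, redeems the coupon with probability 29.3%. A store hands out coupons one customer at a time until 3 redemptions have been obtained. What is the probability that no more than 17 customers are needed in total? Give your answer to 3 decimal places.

Finishing within 17 customers ⇔ at least 3 successes in the first 17. With X ~ Binomial(17, 0.293), P(Y ≤ 17) = 1 − P(X ≤ 2).
  k=0: C(17,0)·0.293^0·0.707^17 = 0.00276
  k=1: C(17,1)·0.293^1·0.707^16 = 0.01941
  k=2: C(17,2)·0.293^2·0.707^15 = 0.06435
1 − 0.08652 = 0.91348

0.913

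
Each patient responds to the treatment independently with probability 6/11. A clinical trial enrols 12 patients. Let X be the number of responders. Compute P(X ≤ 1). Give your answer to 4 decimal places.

X ~ Binomial(12, 0.545455); P(X ≤ 1) = Σ C(12,k) p^k (1−p)^(12−k) over k:
  k=0: C(12,0)·0.545455^0·0.454545^12 = 0.000078
  k=1: C(12,1)·0.545455^1·0.454545^11 = 0.001120
Total = 0.001198

0.0012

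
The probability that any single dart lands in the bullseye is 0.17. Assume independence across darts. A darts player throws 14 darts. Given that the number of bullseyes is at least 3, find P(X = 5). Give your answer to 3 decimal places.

0.122

X ~ Binomial(14, 0.17). Want P(X=5 | X≥3) = P(X=5) / P(X≥3).
P(X=5) = C(14,5)·0.17^5·0.83^9 = 0.05314
P(X≥3) = 1 − 0.07364 − 0.21115 − 0.28111 = 0.43410
Ratio = 0.05314 / 0.43410 = 0.12241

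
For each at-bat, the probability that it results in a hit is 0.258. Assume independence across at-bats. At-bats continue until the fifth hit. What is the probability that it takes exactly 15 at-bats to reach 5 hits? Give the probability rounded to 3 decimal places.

Y = trial on which the fifth success occurs; negative binomial, r=5, p=0.258.
P(Y=15) = C(14,4) · p^5 · (1−p)^10
= 1001 · 0.0011431 · 0.050587 = 0.05789

0.058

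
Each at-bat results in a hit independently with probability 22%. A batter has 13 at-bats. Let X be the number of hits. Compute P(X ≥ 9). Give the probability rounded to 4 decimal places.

X ~ Binomial(13, 0.22); P(X ≥ 9) = Σ C(13,k) p^k (1−p)^(13−k) over k:
  k=9: C(13,9)·0.22^9·0.78^4 = 0.000320
  k=10: C(13,10)·0.22^10·0.78^3 = 0.000036
  k=11: C(13,11)·0.22^11·0.78^2 = 0.000003
  k=12: C(13,12)·0.22^12·0.78^1 = 0.000000
  k=13: C(13,13)·0.22^13·0.78^0 = 0.000000
Total = 0.000358

0.0004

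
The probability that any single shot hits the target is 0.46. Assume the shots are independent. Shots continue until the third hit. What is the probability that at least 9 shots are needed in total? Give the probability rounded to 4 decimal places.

Needing more than 8 shots ⇔ fewer than 3 successes in the first 8. With X ~ Binomial(8, 0.46), P(Y > 8) = P(X ≤ 2).
  k=0: C(8,0)·0.46^0·0.54^8 = 0.007230
  k=1: C(8,1)·0.46^1·0.54^7 = 0.049272
  k=2: C(8,2)·0.46^2·0.54^6 = 0.146905
P(X ≤ 2) = 0.203408

0.2034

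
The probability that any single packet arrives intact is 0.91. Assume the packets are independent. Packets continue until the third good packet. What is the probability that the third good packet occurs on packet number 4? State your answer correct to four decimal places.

0.2035

Y = trial on which the third success occurs; negative binomial, r=3, p=0.91.
P(Y=4) = C(3,2) · p^3 · (1−p)^1
= 3 · 0.75357 · 0.09 = 0.203464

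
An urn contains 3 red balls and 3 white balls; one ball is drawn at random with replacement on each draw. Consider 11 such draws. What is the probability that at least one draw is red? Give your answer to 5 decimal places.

P(at least one) = 1 − P(none) = 1 − (1 − 0.50)^11
= 1 − 0.0004883 = 0.9995117

0.99951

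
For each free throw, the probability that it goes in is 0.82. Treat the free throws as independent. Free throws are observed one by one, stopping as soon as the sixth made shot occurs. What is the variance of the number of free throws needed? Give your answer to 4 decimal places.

1.6062

Y = total free throws until the sixth success; negative binomial with r=6, p=0.82.
Var(Y) = r(1−p)/p² = 6·0.18 / 0.82² = 1.606187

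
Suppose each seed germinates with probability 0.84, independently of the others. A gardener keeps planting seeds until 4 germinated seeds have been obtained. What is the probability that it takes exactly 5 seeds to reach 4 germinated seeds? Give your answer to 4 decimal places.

0.3186

Y = trial on which the fourth success occurs; negative binomial, r=4, p=0.84.
P(Y=5) = C(4,3) · p^4 · (1−p)^1
= 4 · 0.49787 · 0.16 = 0.318638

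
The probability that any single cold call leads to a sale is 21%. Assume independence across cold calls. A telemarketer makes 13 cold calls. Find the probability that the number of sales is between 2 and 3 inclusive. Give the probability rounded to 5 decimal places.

X ~ Binomial(13, 0.21); P(2 ≤ X ≤ 3) = Σ C(13,k) p^k (1−p)^(13−k) over k:
  k=2: C(13,2)·0.21^2·0.79^11 = 0.2572949
  k=3: C(13,3)·0.21^3·0.79^10 = 0.2507811
Total = 0.5080760

0.50808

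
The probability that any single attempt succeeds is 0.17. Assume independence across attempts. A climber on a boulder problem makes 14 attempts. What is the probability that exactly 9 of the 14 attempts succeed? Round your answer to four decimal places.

X ~ Binomial(n=14, p=0.17).
P(X=9) = C(14,9) · p^9 · (1−p)^5
= 2002 · 1.1859e-07 · 0.3939 = 0.000094

0.0001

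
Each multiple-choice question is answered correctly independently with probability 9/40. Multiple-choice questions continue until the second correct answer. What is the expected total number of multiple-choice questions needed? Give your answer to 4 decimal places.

Y = total multiple-choice questions until the second success; negative binomial with r=2, p=0.225.
E[Y] = r / p = 2 / 0.225 = 8.888889

8.8889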